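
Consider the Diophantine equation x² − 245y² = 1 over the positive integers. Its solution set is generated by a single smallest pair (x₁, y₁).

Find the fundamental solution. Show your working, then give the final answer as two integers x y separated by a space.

51841 3312

[15; 1,1,1,7,6,7,1,1,1,30] for √245; ℓ=10 ⇒ convergent index 9
step 0: (15, 1)  from 15·(1,0) + (0,1)
step 1: (16, 1)  from 1·(15,1) + (1,0)
step 2: (31, 2)  from 1·(16,1) + (15,1)
step 3: (47, 3)  from 1·(31,2) + (16,1)
step 4: (360, 23)  from 7·(47,3) + (31,2)
…
step 6: (15809, 1010)  from 7·(2207,141) + (360,23)
step 7: (18016, 1151)  from 1·(15809,1010) + (2207,141)
step 8: (33825, 2161)  from 1·(18016,1151) + (15809,1010)
step 9: (51841, 3312)  from 1·(33825,2161) + (18016,1151)
→ (51841, 3312).  Check: 51841²=2687489281, 245·3312²=2687489280, difference 1.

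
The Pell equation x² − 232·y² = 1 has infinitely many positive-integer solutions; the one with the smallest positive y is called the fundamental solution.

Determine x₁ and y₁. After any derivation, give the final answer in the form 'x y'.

√232 = [15; 4,3,7,3,4,30, …], period ℓ=6 (even) → k=5
k=0  a_k=15  p_k/q_k = 15/1
…
k=3  a_k=7  p_k/q_k = 1447/95
k=4  a_k=3  p_k/q_k = 4539/298
k=5  a_k=4  p_k/q_k = 19603/1287
(x₁, y₁) = (19603, 1287);  19603² − 232·1287² = 1 ✓

19603 1287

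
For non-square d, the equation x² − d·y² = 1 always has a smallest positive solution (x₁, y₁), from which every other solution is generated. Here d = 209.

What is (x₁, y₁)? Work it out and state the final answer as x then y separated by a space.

46551 3220

√209 → a₀=14, period (2,5,3,2,3,5,2,28); ℓ=8 even so k=7
k=0  a_k=14  p_k/q_k = 14/1
k=1  a_k=2  p_k/q_k = 29/2
k=2  a_k=5  p_k/q_k = 159/11
k=3  a_k=3  p_k/q_k = 506/35
k=4  a_k=2  p_k/q_k = 1171/81
k=5  a_k=3  p_k/q_k = 4019/278
k=6  a_k=5  p_k/q_k = 21266/1471
k=7  a_k=2  p_k/q_k = 46551/3220
(x₁, y₁) = (46551, 3220);  46551² − 209·3220² = 1 ✓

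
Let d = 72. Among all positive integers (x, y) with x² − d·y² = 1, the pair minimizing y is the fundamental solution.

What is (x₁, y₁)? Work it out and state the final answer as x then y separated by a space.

17 2

d=72: √d = [8; 2,16] (ℓ=2, even), read p_1/q_1
step 0: (8, 1)  from 8·(1,0) + (0,1)
step 1: (17, 2)  from 2·(8,1) + (1,0)
(x₁, y₁) = (17, 2);  17² − 72·2² = 1 ✓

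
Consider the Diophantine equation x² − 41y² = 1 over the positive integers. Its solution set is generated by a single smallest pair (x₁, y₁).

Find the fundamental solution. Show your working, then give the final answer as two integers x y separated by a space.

2049 320

d=41: √d = [6; 2,2,12] (ℓ=3, odd), read p_5/q_5
step 0: (6, 1)  from 6·(1,0) + (0,1)
step 1: (13, 2)  from 2·(6,1) + (1,0)
step 2: (32, 5)  from 2·(13,2) + (6,1)
step 3: (397, 62)  from 12·(32,5) + (13,2)
step 4: (826, 129)  from 2·(397,62) + (32,5)
step 5: (2049, 320)  from 2·(826,129) + (397,62)
→ (2049, 320).  Check: 2049²=4198401, 41·320²=4198400, difference 1.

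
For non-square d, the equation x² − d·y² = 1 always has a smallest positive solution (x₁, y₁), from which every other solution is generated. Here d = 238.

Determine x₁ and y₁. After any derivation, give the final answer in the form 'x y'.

d=238: √d = [15; 2,2,1,14,1,2,2,30] (ℓ=8, even), read p_7/q_7
k=0  a_k=15  p_k/q_k = 15/1
…
k=2  a_k=2  p_k/q_k = 77/5
k=3  a_k=1  p_k/q_k = 108/7
…
k=6  a_k=2  p_k/q_k = 4983/323
k=7  a_k=2  p_k/q_k = 11663/756
→ (11663, 756).  Check: 11663²=136025569, 238·756²=136025568, difference 1.

11663 756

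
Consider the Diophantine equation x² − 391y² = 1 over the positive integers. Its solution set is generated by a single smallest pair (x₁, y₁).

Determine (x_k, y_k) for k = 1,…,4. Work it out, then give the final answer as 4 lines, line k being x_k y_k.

d=391: √d = [19; 1,3,2,2,1,…,3,1,38] (ℓ=16, even), read p_15/q_15
k=0  a_k=19  p_k/q_k = 19/1
k=1  a_k=1  p_k/q_k = 20/1
…
k=3  a_k=2  p_k/q_k = 178/9
…
k=5  a_k=1  p_k/q_k = 613/31
…
k=7  a_k=2  p_k/q_k = 2709/137
k=8  a_k=19  p_k/q_k = 52519/2656
…
k=11  a_k=1  p_k/q_k = 268013/13554
…
k=13  a_k=2  p_k/q_k = 1660597/83980
k=14  a_k=3  p_k/q_k = 5678083/287153
k=15  a_k=1  p_k/q_k = 7338680/371133
fundamental: x₁=7338680, y₁=371133  (since 53856224142400 − 391·137739703689 = 1)
n=2: (7338680,371133)∘(7338680,371133) = (7338680·7338680+391·371133·371133, 7338680·371133+371133·7338680) = (107712448284799,5447252648880)
n=3: (107712448284799,5447252648880)∘(7338680,371133) = (7338680·107712448284799+391·371133·5447252648880, 7338680·5447252648880+371133·107712448284799) = (1580934379957370111960,79951288138564985667)
n=4: (1580934379957370111960,79951288138564985667)∘(7338680,371133) = (7338680·1580934379957370111960+391·371133·79951288138564985667, 7338680·79951288138564985667+371133·1580934379957370111960) = (23203943031010998074028940801,1173473838473442730776750240)

7338680 371133
107712448284799 5447252648880
1580934379957370111960 79951288138564985667
23203943031010998074028940801 1173473838473442730776750240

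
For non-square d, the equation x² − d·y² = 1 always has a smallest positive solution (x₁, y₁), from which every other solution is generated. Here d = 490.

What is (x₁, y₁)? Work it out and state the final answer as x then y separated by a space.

1039681 46968

d=490: √d = [22; 7,2,1,4,4,4,1,2,7,44] (ℓ=10, even), read p_9/q_9
a_0=22:  p_0=22·1+0=22,  q_0=22·0+1=1
…
a_8=2:  p_8=2·50315+40708=141338,  q_8=2·2273+1839=6385
a_9=7:  p_9=7·141338+50315=1039681,  q_9=7·6385+2273=46968
fundamental: x₁=1039681, y₁=46968  (since 1080936581761 − 490·2205993024 = 1)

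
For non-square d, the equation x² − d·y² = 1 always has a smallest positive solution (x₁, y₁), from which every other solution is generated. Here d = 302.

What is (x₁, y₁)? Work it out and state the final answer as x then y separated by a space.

√302 → a₀=17, period (2,1,1,1,4,…,1,2,34); ℓ=16 even so k=15
i=0: a=17 ⇒ p=17, q=1
i=1: a=2 ⇒ p=35, q=2
…
i=5: a=4 ⇒ p=643, q=37
…
i=10: a=2 ⇒ p=107675, q=6196
i=11: a=4 ⇒ p=467281, q=26889
i=12: a=1 ⇒ p=574956, q=33085
i=13: a=1 ⇒ p=1042237, q=59974
i=14: a=1 ⇒ p=1617193, q=93059
i=15: a=2 ⇒ p=4276623, q=246092
(x₁, y₁) = (4276623, 246092);  4276623² − 302·246092² = 1 ✓

4276623 246092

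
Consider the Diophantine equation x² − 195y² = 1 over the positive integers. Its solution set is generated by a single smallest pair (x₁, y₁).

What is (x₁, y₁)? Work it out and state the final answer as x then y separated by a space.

d=195: √d = [13; 1,26] (ℓ=2, even), read p_1/q_1
i=0: a=13 ⇒ p=13, q=1
i=1: a=1 ⇒ p=14, q=1
(x₁, y₁) = (14, 1);  14² − 195·1² = 1 ✓

14 1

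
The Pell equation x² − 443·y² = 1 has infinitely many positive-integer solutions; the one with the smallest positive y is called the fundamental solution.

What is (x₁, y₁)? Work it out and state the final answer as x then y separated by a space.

√443 = [21; 21,42, …], period ℓ=2 (even) → k=1
i=0: a=21 ⇒ p=21, q=1
i=1: a=21 ⇒ p=442, q=21
(x₁, y₁) = (442, 21);  442² − 443·21² = 1 ✓

442 21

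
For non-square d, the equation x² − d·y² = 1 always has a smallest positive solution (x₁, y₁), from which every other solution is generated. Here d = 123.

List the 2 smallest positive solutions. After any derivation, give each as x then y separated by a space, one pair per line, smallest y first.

[11; 11,22] for √123; ℓ=2 ⇒ convergent index 1
k=0  a_k=11  p_k/q_k = 11/1
k=1  a_k=11  p_k/q_k = 122/11
→ (122, 11).  Check: 122²=14884, 123·11²=14883, difference 1.
k=2:  x_2 = 122·122+123·11·11 = 29767,  y_2 = 122·11+11·122 = 2684

122 11
29767 2684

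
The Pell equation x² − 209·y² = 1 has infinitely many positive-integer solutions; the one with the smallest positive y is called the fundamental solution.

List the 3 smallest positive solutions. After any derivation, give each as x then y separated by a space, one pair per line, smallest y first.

46551 3220
4333991201 299788440
403503248748951 27910903337660

d=209: √d = [14; 2,5,3,2,3,5,2,28] (ℓ=8, even), read p_7/q_7
a_0=14:  p_0=14·1+0=14,  q_0=14·0+1=1
…
a_2=5:  p_2=5·29+14=159,  q_2=5·2+1=11
…
a_5=3:  p_5=3·1171+506=4019,  q_5=3·81+35=278
a_6=5:  p_6=5·4019+1171=21266,  q_6=5·278+81=1471
a_7=2:  p_7=2·21266+4019=46551,  q_7=2·1471+278=3220
→ (46551, 3220).  Check: 46551²=2166995601, 209·3220²=2166995600, difference 1.
(x_2, y_2) = (46551·46551 + 209·3220·3220, 46551·3220 + 3220·46551) = (4333991201, 299788440)
(x_3, y_3) = (46551·4333991201 + 209·3220·299788440, 46551·299788440 + 3220·4333991201) = (403503248748951, 27910903337660)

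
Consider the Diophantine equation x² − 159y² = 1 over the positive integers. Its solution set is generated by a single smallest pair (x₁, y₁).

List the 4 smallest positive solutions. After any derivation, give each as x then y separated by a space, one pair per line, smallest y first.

1324 105
3505951 278040
9283756924 736249815
24583384828801 1949589232080

√159 = [12; 1,1,1,1,3,1,1,1,1,24, …], period ℓ=10 (even) → k=9
a_0=12:  p_0=12·1+0=12,  q_0=12·0+1=1
a_1=1:  p_1=1·12+1=13,  q_1=1·1+0=1
a_2=1:  p_2=1·13+12=25,  q_2=1·1+1=2
a_3=1:  p_3=1·25+13=38,  q_3=1·2+1=3
…
a_5=3:  p_5=3·63+38=227,  q_5=3·5+3=18
…
a_7=1:  p_7=1·290+227=517,  q_7=1·23+18=41
a_8=1:  p_8=1·517+290=807,  q_8=1·41+23=64
a_9=1:  p_9=1·807+517=1324,  q_9=1·64+41=105
fundamental: x₁=1324, y₁=105  (since 1752976 − 159·11025 = 1)
n=2: (1324,105)∘(1324,105) = (1324·1324+159·105·105, 1324·105+105·1324) = (3505951,278040)
n=3: (3505951,278040)∘(1324,105) = (1324·3505951+159·105·278040, 1324·278040+105·3505951) = (9283756924,736249815)
n=4: (9283756924,736249815)∘(1324,105) = (1324·9283756924+159·105·736249815, 1324·736249815+105·9283756924) = (24583384828801,1949589232080)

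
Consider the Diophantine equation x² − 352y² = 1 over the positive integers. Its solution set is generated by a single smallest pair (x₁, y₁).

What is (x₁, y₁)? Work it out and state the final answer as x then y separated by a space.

√352 → a₀=18, period (1,3,5,9,5,3,1,36); ℓ=8 even so k=7
i=0: a=18 ⇒ p=18, q=1
i=1: a=1 ⇒ p=19, q=1
i=2: a=3 ⇒ p=75, q=4
i=3: a=5 ⇒ p=394, q=21
i=4: a=9 ⇒ p=3621, q=193
i=5: a=5 ⇒ p=18499, q=986
i=6: a=3 ⇒ p=59118, q=3151
i=7: a=1 ⇒ p=77617, q=4137
fundamental: x₁=77617, y₁=4137  (since 6024398689 − 352·17114769 = 1)

77617 4137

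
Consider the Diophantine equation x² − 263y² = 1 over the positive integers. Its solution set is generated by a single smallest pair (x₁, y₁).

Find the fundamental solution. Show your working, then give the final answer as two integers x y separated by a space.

√263 = [16; 4,1,1,1,1,15,1,1,1,1,4,32, …], period ℓ=12 (even) → k=11
i=0: a=16 ⇒ p=16, q=1
i=1: a=4 ⇒ p=65, q=4
…
i=3: a=1 ⇒ p=146, q=9
i=4: a=1 ⇒ p=227, q=14
i=5: a=1 ⇒ p=373, q=23
i=6: a=15 ⇒ p=5822, q=359
i=7: a=1 ⇒ p=6195, q=382
i=8: a=1 ⇒ p=12017, q=741
i=9: a=1 ⇒ p=18212, q=1123
i=10: a=1 ⇒ p=30229, q=1864
i=11: a=4 ⇒ p=139128, q=8579
fundamental: x₁=139128, y₁=8579  (since 19356600384 − 263·73599241 = 1)

139128 8579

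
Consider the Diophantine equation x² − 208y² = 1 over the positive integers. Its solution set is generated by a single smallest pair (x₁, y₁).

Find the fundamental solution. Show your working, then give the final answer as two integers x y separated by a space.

√208 = [14; 2,2,1,2,2,28, …], period ℓ=6 (even) → k=5
i=0: a=14 ⇒ p=14, q=1
…
i=3: a=1 ⇒ p=101, q=7
i=4: a=2 ⇒ p=274, q=19
i=5: a=2 ⇒ p=649, q=45
(x₁, y₁) = (649, 45);  649² − 208·45² = 1 ✓

649 45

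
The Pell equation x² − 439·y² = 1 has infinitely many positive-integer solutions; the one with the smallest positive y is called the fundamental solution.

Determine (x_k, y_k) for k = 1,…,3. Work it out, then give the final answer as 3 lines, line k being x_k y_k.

√439 → a₀=20, period (1,19,1,40); ℓ=4 even so k=3
i=0: a=20 ⇒ p=20, q=1
i=1: a=1 ⇒ p=21, q=1
i=2: a=19 ⇒ p=419, q=20
i=3: a=1 ⇒ p=440, q=21
fundamental: x₁=440, y₁=21  (since 193600 − 439·441 = 1)
(440+21√439)^2 = 387199 + 18480√439
(440+21√439)^3 = 340734680 + 16262379√439

440 21
387199 18480
340734680 16262379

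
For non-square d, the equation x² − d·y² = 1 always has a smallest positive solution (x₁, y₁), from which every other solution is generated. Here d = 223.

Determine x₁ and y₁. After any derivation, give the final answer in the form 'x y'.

224 15

d=223: √d = [14; 1,13,1,28] (ℓ=4, even), read p_3/q_3
a_0=14:  p_0=14·1+0=14,  q_0=14·0+1=1
…
a_2=13:  p_2=13·15+14=209,  q_2=13·1+1=14
a_3=1:  p_3=1·209+15=224,  q_3=1·14+1=15
(x₁, y₁) = (224, 15);  224² − 223·15² = 1 ✓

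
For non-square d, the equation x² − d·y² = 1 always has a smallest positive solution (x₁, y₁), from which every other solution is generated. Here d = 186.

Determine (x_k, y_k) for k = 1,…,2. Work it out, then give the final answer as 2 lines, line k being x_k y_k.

[13; 1,1,1,3,4,3,1,1,1,26] for √186; ℓ=10 ⇒ convergent index 9
a_0=13:  p_0=13·1+0=13,  q_0=13·0+1=1
…
a_2=1:  p_2=1·14+13=27,  q_2=1·1+1=2
a_3=1:  p_3=1·27+14=41,  q_3=1·2+1=3
a_4=3:  p_4=3·41+27=150,  q_4=3·3+2=11
a_5=4:  p_5=4·150+41=641,  q_5=4·11+3=47
a_6=3:  p_6=3·641+150=2073,  q_6=3·47+11=152
…
a_8=1:  p_8=1·2714+2073=4787,  q_8=1·199+152=351
a_9=1:  p_9=1·4787+2714=7501,  q_9=1·351+199=550
→ (7501, 550).  Check: 7501²=56265001, 186·550²=56265000, difference 1.
k=2:  x_2 = 7501·7501+186·550·550 = 112530001,  y_2 = 7501·550+550·7501 = 8251100

7501 550
112530001 8251100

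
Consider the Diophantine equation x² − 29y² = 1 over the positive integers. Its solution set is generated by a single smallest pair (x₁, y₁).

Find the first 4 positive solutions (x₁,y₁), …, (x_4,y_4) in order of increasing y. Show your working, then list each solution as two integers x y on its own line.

√29 → a₀=5, period (2,1,1,2,10); ℓ=5 odd so k=9
i=0: a=5 ⇒ p=5, q=1
…
i=4: a=2 ⇒ p=70, q=13
…
i=6: a=2 ⇒ p=1524, q=283
…
i=8: a=1 ⇒ p=3775, q=701
i=9: a=2 ⇒ p=9801, q=1820
(x₁, y₁) = (9801, 1820);  9801² − 29·1820² = 1 ✓
n=2: (9801,1820)∘(9801,1820) = (9801·9801+29·1820·1820, 9801·1820+1820·9801) = (192119201,35675640)
n=3: (192119201,35675640)∘(9801,1820) = (9801·192119201+29·1820·35675640, 9801·35675640+1820·192119201) = (3765920568201,699313893460)
n=4: (3765920568201,699313893460)∘(9801,1820) = (9801·3765920568201+29·1820·699313893460, 9801·699313893460+1820·3765920568201) = (73819574785756801,13707950903927280)

9801 1820
192119201 35675640
3765920568201 699313893460
73819574785756801 13707950903927280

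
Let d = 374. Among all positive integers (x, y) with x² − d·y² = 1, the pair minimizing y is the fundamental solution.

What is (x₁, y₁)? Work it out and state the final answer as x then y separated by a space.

3365 174

d=374: √d = [19; 2,1,18,1,2,38] (ℓ=6, even), read p_5/q_5
k=0  a_k=19  p_k/q_k = 19/1
k=1  a_k=2  p_k/q_k = 39/2
k=2  a_k=1  p_k/q_k = 58/3
k=3  a_k=18  p_k/q_k = 1083/56
k=4  a_k=1  p_k/q_k = 1141/59
k=5  a_k=2  p_k/q_k = 3365/174
→ (3365, 174).  Check: 3365²=11323225, 374·174²=11323224, difference 1.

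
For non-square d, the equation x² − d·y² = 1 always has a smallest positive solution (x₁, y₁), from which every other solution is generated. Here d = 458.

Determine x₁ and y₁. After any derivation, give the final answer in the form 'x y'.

√458 = [21; 2,2,42, …], period ℓ=3 (odd) → k=5
k=0  a_k=21  p_k/q_k = 21/1
…
k=4  a_k=2  p_k/q_k = 9181/429
k=5  a_k=2  p_k/q_k = 22899/1070
(x₁, y₁) = (22899, 1070);  22899² − 458·1070² = 1 ✓

22899 1070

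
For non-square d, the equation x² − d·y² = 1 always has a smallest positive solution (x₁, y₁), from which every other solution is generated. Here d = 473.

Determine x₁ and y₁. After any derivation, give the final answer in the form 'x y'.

d=473: √d = [21; 1,2,1,42] (ℓ=4, even), read p_3/q_3
i=0: a=21 ⇒ p=21, q=1
i=1: a=1 ⇒ p=22, q=1
i=2: a=2 ⇒ p=65, q=3
i=3: a=1 ⇒ p=87, q=4
fundamental: x₁=87, y₁=4  (since 7569 − 473·16 = 1)

87 4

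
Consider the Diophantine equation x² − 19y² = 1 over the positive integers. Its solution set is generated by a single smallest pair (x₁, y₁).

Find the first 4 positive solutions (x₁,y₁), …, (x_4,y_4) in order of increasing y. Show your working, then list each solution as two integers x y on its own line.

170 39
57799 13260
19651490 4508361
6681448801 1532829480

d=19: √d = [4; 2,1,3,1,2,8] (ℓ=6, even), read p_5/q_5
a_0=4:  p_0=4·1+0=4,  q_0=4·0+1=1
a_1=2:  p_1=2·4+1=9,  q_1=2·1+0=2
a_2=1:  p_2=1·9+4=13,  q_2=1·2+1=3
…
a_4=1:  p_4=1·48+13=61,  q_4=1·11+3=14
a_5=2:  p_5=2·61+48=170,  q_5=2·14+11=39
(x₁, y₁) = (170, 39);  170² − 19·39² = 1 ✓
n=2: (170,39)∘(170,39) = (170·170+19·39·39, 170·39+39·170) = (57799,13260)
n=3: (57799,13260)∘(170,39) = (170·57799+19·39·13260, 170·13260+39·57799) = (19651490,4508361)
n=4: (19651490,4508361)∘(170,39) = (170·19651490+19·39·4508361, 170·4508361+39·19651490) = (6681448801,1532829480)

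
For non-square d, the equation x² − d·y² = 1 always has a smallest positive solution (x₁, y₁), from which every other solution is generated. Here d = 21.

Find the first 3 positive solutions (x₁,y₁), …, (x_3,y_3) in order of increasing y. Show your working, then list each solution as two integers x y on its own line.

55 12
6049 1320
665335 145188

d=21: √d = [4; 1,1,2,1,1,8] (ℓ=6, even), read p_5/q_5
i=0: a=4 ⇒ p=4, q=1
i=1: a=1 ⇒ p=5, q=1
i=2: a=1 ⇒ p=9, q=2
i=3: a=2 ⇒ p=23, q=5
i=4: a=1 ⇒ p=32, q=7
i=5: a=1 ⇒ p=55, q=12
(x₁, y₁) = (55, 12);  55² − 21·12² = 1 ✓
k=2:  x_2 = 55·55+21·12·12 = 6049,  y_2 = 55·12+12·55 = 1320
k=3:  x_3 = 55·6049+21·12·1320 = 665335,  y_3 = 55·1320+12·6049 = 145188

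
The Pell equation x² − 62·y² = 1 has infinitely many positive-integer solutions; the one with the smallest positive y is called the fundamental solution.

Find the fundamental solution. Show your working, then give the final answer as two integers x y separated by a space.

d=62: √d = [7; 1,6,1,14] (ℓ=4, even), read p_3/q_3
step 0: (7, 1)  from 7·(1,0) + (0,1)
step 1: (8, 1)  from 1·(7,1) + (1,0)
step 2: (55, 7)  from 6·(8,1) + (7,1)
step 3: (63, 8)  from 1·(55,7) + (8,1)
(x₁, y₁) = (63, 8);  63² − 62·8² = 1 ✓

63 8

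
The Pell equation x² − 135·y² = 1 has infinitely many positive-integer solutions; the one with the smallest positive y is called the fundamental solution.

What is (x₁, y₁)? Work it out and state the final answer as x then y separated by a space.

244 21

d=135: √d = [11; 1,1,1,1,1,1,1,22] (ℓ=8, even), read p_7/q_7
k=0  a_k=11  p_k/q_k = 11/1
…
k=3  a_k=1  p_k/q_k = 35/3
…
k=5  a_k=1  p_k/q_k = 93/8
k=6  a_k=1  p_k/q_k = 151/13
k=7  a_k=1  p_k/q_k = 244/21
(x₁, y₁) = (244, 21);  244² − 135·21² = 1 ✓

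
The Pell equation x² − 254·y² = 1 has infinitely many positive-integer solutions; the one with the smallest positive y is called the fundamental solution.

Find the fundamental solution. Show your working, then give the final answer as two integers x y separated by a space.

255 16

d=254: √d = [15; 1,14,1,30] (ℓ=4, even), read p_3/q_3
step 0: (15, 1)  from 15·(1,0) + (0,1)
…
step 2: (239, 15)  from 14·(16,1) + (15,1)
step 3: (255, 16)  from 1·(239,15) + (16,1)
→ (255, 16).  Check: 255²=65025, 254·16²=65024, difference 1.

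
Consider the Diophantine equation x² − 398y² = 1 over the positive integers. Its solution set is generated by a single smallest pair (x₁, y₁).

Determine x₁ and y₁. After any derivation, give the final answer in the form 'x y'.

399 20

√398 = [19; 1,18,1,38, …], period ℓ=4 (even) → k=3
a_0=19:  p_0=19·1+0=19,  q_0=19·0+1=1
…
a_2=18:  p_2=18·20+19=379,  q_2=18·1+1=19
a_3=1:  p_3=1·379+20=399,  q_3=1·19+1=20
(x₁, y₁) = (399, 20);  399² − 398·20² = 1 ✓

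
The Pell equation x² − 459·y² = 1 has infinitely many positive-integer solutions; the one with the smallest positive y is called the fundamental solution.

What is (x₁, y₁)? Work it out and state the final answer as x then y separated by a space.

d=459: √d = [21; 2,2,1,4,21,4,1,2,2,42] (ℓ=10, even), read p_9/q_9
a_0=21:  p_0=21·1+0=21,  q_0=21·0+1=1
…
a_2=2:  p_2=2·43+21=107,  q_2=2·2+1=5
a_3=1:  p_3=1·107+43=150,  q_3=1·5+2=7
a_4=4:  p_4=4·150+107=707,  q_4=4·7+5=33
…
a_7=1:  p_7=1·60695+14997=75692,  q_7=1·2833+700=3533
a_8=2:  p_8=2·75692+60695=212079,  q_8=2·3533+2833=9899
a_9=2:  p_9=2·212079+75692=499850,  q_9=2·9899+3533=23331
fundamental: x₁=499850, y₁=23331  (since 249850022500 − 459·544335561 = 1)

499850 23331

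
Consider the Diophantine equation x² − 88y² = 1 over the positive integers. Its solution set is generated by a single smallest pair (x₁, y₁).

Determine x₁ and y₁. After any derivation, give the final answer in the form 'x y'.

197 21

√88 = [9; 2,1,1,1,2,18, …], period ℓ=6 (even) → k=5
i=0: a=9 ⇒ p=9, q=1
…
i=2: a=1 ⇒ p=28, q=3
i=3: a=1 ⇒ p=47, q=5
i=4: a=1 ⇒ p=75, q=8
i=5: a=2 ⇒ p=197, q=21
→ (197, 21).  Check: 197²=38809, 88·21²=38808, difference 1.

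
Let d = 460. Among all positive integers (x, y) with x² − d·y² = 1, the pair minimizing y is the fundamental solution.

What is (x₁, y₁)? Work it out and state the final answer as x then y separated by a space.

2535751 118230

√460 → a₀=21, period (2,4,3,1,2,10,2,1,3,4,2,42); ℓ=12 even so k=11
step 0: (21, 1)  from 21·(1,0) + (0,1)
…
step 2: (193, 9)  from 4·(43,2) + (21,1)
step 3: (622, 29)  from 3·(193,9) + (43,2)
step 4: (815, 38)  from 1·(622,29) + (193,9)
step 5: (2252, 105)  from 2·(815,38) + (622,29)
step 6: (23335, 1088)  from 10·(2252,105) + (815,38)
step 7: (48922, 2281)  from 2·(23335,1088) + (2252,105)
step 8: (72257, 3369)  from 1·(48922,2281) + (23335,1088)
…
step 10: (1135029, 52921)  from 4·(265693,12388) + (72257,3369)
step 11: (2535751, 118230)  from 2·(1135029,52921) + (265693,12388)
(x₁, y₁) = (2535751, 118230);  2535751² − 460·118230² = 1 ✓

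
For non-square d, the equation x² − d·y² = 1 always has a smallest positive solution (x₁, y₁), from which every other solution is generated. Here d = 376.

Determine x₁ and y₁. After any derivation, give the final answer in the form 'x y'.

[19; 2,1,1,3,1,…,1,2,38] for √376; ℓ=16 ⇒ convergent index 15
k=0  a_k=19  p_k/q_k = 19/1
k=1  a_k=2  p_k/q_k = 39/2
k=2  a_k=1  p_k/q_k = 58/3
…
k=5  a_k=1  p_k/q_k = 446/23
k=6  a_k=2  p_k/q_k = 1241/64
k=7  a_k=2  p_k/q_k = 2928/151
k=8  a_k=4  p_k/q_k = 12953/668
k=9  a_k=2  p_k/q_k = 28834/1487
…
k=12  a_k=3  p_k/q_k = 368986/19029
…
k=14  a_k=1  p_k/q_k = 837427/43187
k=15  a_k=2  p_k/q_k = 2143295/110532
(x₁, y₁) = (2143295, 110532);  2143295² − 376·110532² = 1 ✓

2143295 110532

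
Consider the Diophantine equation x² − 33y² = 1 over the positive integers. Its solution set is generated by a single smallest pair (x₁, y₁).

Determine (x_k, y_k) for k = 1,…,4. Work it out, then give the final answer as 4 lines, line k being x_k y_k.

23 4
1057 184
48599 8460
2234497 388976

d=33: √d = [5; 1,2,1,10] (ℓ=4, even), read p_3/q_3
step 0: (5, 1)  from 5·(1,0) + (0,1)
step 1: (6, 1)  from 1·(5,1) + (1,0)
step 2: (17, 3)  from 2·(6,1) + (5,1)
step 3: (23, 4)  from 1·(17,3) + (6,1)
(x₁, y₁) = (23, 4);  23² − 33·4² = 1 ✓
n=2: (23,4)∘(23,4) = (23·23+33·4·4, 23·4+4·23) = (1057,184)
n=3: (1057,184)∘(23,4) = (23·1057+33·4·184, 23·184+4·1057) = (48599,8460)
n=4: (48599,8460)∘(23,4) = (23·48599+33·4·8460, 23·8460+4·48599) = (2234497,388976)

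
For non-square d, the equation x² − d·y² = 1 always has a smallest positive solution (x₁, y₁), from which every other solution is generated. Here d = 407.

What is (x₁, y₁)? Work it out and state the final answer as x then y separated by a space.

√407 = [20; 5,1,2,1,5,40, …], period ℓ=6 (even) → k=5
k=0  a_k=20  p_k/q_k = 20/1
k=1  a_k=5  p_k/q_k = 101/5
k=2  a_k=1  p_k/q_k = 121/6
k=3  a_k=2  p_k/q_k = 343/17
k=4  a_k=1  p_k/q_k = 464/23
k=5  a_k=5  p_k/q_k = 2663/132
→ (2663, 132).  Check: 2663²=7091569, 407·132²=7091568, difference 1.

2663 132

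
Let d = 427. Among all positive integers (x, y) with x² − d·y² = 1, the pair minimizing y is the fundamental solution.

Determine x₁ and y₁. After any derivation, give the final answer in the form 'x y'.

[20; 1,1,1,40] for √427; ℓ=4 ⇒ convergent index 3
i=0: a=20 ⇒ p=20, q=1
i=1: a=1 ⇒ p=21, q=1
i=2: a=1 ⇒ p=41, q=2
i=3: a=1 ⇒ p=62, q=3
(x₁, y₁) = (62, 3);  62² − 427·3² = 1 ✓

62 3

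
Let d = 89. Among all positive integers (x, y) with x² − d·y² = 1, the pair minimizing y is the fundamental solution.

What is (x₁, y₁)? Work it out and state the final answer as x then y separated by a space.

d=89: √d = [9; 2,3,3,2,18] (ℓ=5, odd), read p_9/q_9
step 0: (9, 1)  from 9·(1,0) + (0,1)
step 1: (19, 2)  from 2·(9,1) + (1,0)
…
step 4: (500, 53)  from 2·(217,23) + (66,7)
…
step 6: (18934, 2007)  from 2·(9217,977) + (500,53)
step 7: (66019, 6998)  from 3·(18934,2007) + (9217,977)
step 8: (216991, 23001)  from 3·(66019,6998) + (18934,2007)
step 9: (500001, 53000)  from 2·(216991,23001) + (66019,6998)
→ (500001, 53000).  Check: 500001²=250001000001, 89·53000²=250001000000, difference 1.

500001 53000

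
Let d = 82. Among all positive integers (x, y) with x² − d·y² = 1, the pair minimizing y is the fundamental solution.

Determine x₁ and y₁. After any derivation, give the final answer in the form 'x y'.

[9; 18] for √82; ℓ=1 ⇒ convergent index 1
a_0=9:  p_0=9·1+0=9,  q_0=9·0+1=1
a_1=18:  p_1=18·9+1=163,  q_1=18·1+0=18
(x₁, y₁) = (163, 18);  163² − 82·18² = 1 ✓

163 18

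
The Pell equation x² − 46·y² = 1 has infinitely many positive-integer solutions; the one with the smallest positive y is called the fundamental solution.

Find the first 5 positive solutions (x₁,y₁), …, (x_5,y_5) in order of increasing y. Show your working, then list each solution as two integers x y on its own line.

√46 → a₀=6, period (1,3,1,1,2,6,2,1,1,3,1,12); ℓ=12 even so k=11
a_0=6:  p_0=6·1+0=6,  q_0=6·0+1=1
a_1=1:  p_1=1·6+1=7,  q_1=1·1+0=1
…
a_4=1:  p_4=1·34+27=61,  q_4=1·5+4=9
a_5=2:  p_5=2·61+34=156,  q_5=2·9+5=23
a_6=6:  p_6=6·156+61=997,  q_6=6·23+9=147
…
a_9=1:  p_9=1·3147+2150=5297,  q_9=1·464+317=781
a_10=3:  p_10=3·5297+3147=19038,  q_10=3·781+464=2807
a_11=1:  p_11=1·19038+5297=24335,  q_11=1·2807+781=3588
fundamental: x₁=24335, y₁=3588  (since 592192225 − 46·12873744 = 1)
n=2: (24335,3588)∘(24335,3588) = (24335·24335+46·3588·3588, 24335·3588+3588·24335) = (1184384449,174627960)
n=3: (1184384449,174627960)∘(24335,3588) = (24335·1184384449+46·3588·174627960, 24335·174627960+3588·1184384449) = (57643991108495,8499142809612)
n=4: (57643991108495,8499142809612)∘(24335,3588) = (24335·57643991108495+46·3588·8499142809612, 24335·8499142809612+3588·57643991108495) = (2805533046066067201,413653280369188080)
n=5: (2805533046066067201,413653280369188080)∘(24335,3588) = (24335·2805533046066067201+46·3588·413653280369188080, 24335·413653280369188080+3588·2805533046066067201) = (136545293294391499564175,20132505147069241043988)

24335 3588
1184384449 174627960
57643991108495 8499142809612
2805533046066067201 413653280369188080
136545293294391499564175 20132505147069241043988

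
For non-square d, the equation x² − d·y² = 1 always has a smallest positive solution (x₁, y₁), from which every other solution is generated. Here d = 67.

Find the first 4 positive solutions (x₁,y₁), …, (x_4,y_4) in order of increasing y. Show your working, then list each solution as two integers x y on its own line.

√67 = [8; 5,2,1,1,7,1,1,2,5,16, …], period ℓ=10 (even) → k=9
step 0: (8, 1)  from 8·(1,0) + (0,1)
…
step 2: (90, 11)  from 2·(41,5) + (8,1)
…
step 4: (221, 27)  from 1·(131,16) + (90,11)
…
step 6: (1899, 232)  from 1·(1678,205) + (221,27)
…
step 8: (9053, 1106)  from 2·(3577,437) + (1899,232)
step 9: (48842, 5967)  from 5·(9053,1106) + (3577,437)
→ (48842, 5967).  Check: 48842²=2385540964, 67·5967²=2385540963, difference 1.
(x_2, y_2) = (48842·48842 + 67·5967·5967, 48842·5967 + 5967·48842) = (4771081927, 582880428)
(x_3, y_3) = (48842·4771081927 + 67·5967·582880428, 48842·582880428 + 5967·4771081927) = (466058366908226, 56938091722785)
(x_4, y_4) = (48842·466058366908226 + 67·5967·56938091722785, 48842·56938091722785 + 5967·466058366908226) = (45526445508292066657, 5561940551265649512)

48842 5967
4771081927 582880428
466058366908226 56938091722785
45526445508292066657 5561940551265649512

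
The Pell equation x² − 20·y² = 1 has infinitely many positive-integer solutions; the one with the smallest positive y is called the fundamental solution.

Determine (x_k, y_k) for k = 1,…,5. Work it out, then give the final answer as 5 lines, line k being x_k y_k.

9 2
161 36
2889 646
51841 11592
930249 208010

√20 → a₀=4, period (2,8); ℓ=2 even so k=1
i=0: a=4 ⇒ p=4, q=1
i=1: a=2 ⇒ p=9, q=2
(x₁, y₁) = (9, 2);  9² − 20·2² = 1 ✓
n=2: (9,2)∘(9,2) = (9·9+20·2·2, 9·2+2·9) = (161,36)
n=3: (161,36)∘(9,2) = (9·161+20·2·36, 9·36+2·161) = (2889,646)
n=4: (2889,646)∘(9,2) = (9·2889+20·2·646, 9·646+2·2889) = (51841,11592)
n=5: (51841,11592)∘(9,2) = (9·51841+20·2·11592, 9·11592+2·51841) = (930249,208010)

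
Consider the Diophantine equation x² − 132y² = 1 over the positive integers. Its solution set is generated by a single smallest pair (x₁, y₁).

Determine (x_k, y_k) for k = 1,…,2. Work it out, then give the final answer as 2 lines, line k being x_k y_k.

[11; 2,22] for √132; ℓ=2 ⇒ convergent index 1
a_0=11:  p_0=11·1+0=11,  q_0=11·0+1=1
a_1=2:  p_1=2·11+1=23,  q_1=2·1+0=2
(x₁, y₁) = (23, 2);  23² − 132·2² = 1 ✓
(23+2√132)^2 = 1057 + 92√132

23 2
1057 92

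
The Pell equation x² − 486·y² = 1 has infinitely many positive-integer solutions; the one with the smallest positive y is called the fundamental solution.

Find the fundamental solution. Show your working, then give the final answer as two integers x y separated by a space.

485 22

[22; 22,44] for √486; ℓ=2 ⇒ convergent index 1
k=0  a_k=22  p_k/q_k = 22/1
k=1  a_k=22  p_k/q_k = 485/22
→ (485, 22).  Check: 485²=235225, 486·22²=235224, difference 1.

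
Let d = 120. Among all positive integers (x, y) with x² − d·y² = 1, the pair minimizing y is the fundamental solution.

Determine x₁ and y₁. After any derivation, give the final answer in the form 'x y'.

[10; 1,20] for √120; ℓ=2 ⇒ convergent index 1
k=0  a_k=10  p_k/q_k = 10/1
k=1  a_k=1  p_k/q_k = 11/1
→ (11, 1).  Check: 11²=121, 120·1²=120, difference 1.

11 1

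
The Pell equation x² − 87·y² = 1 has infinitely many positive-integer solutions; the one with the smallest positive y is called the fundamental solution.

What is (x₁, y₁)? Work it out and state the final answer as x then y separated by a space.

√87 → a₀=9, period (3,18); ℓ=2 even so k=1
step 0: (9, 1)  from 9·(1,0) + (0,1)
step 1: (28, 3)  from 3·(9,1) + (1,0)
(x₁, y₁) = (28, 3);  28² − 87·3² = 1 ✓

28 3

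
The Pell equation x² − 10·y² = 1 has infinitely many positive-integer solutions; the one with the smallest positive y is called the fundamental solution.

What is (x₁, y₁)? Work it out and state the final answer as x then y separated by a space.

19 6

√10 → a₀=3, period (6); ℓ=1 odd so k=1
k=0  a_k=3  p_k/q_k = 3/1
k=1  a_k=6  p_k/q_k = 19/6
→ (19, 6).  Check: 19²=361, 10·6²=360, difference 1.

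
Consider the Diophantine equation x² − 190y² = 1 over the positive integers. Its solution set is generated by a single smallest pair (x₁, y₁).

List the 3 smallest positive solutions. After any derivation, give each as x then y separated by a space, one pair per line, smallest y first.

[13; 1,3,1,1,1,…,3,1,26] for √190; ℓ=14 ⇒ convergent index 13
i=0: a=13 ⇒ p=13, q=1
i=1: a=1 ⇒ p=14, q=1
…
i=6: a=2 ⇒ p=510, q=37
…
i=11: a=1 ⇒ p=11234, q=815
i=12: a=3 ⇒ p=40787, q=2959
i=13: a=1 ⇒ p=52021, q=3774
(x₁, y₁) = (52021, 3774);  52021² − 190·3774² = 1 ✓
(x_2, y_2) = (52021·52021 + 190·3774·3774, 52021·3774 + 3774·52021) = (5412368881, 392654508)
(x_3, y_3) = (52021·5412368881 + 190·3774·392654508, 52021·392654508 + 3774·5412368881) = (563113683064981, 40852560317562)

52021 3774
5412368881 392654508
563113683064981 40852560317562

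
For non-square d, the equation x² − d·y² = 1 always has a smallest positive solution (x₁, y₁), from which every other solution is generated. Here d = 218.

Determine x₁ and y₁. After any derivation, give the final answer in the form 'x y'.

√218 = [14; 1,3,3,1,28, …], period ℓ=5 (odd) → k=9
step 0: (14, 1)  from 14·(1,0) + (0,1)
step 1: (15, 1)  from 1·(14,1) + (1,0)
…
step 4: (251, 17)  from 1·(192,13) + (59,4)
…
step 8: (96370, 6527)  from 3·(29633,2007) + (7471,506)
step 9: (126003, 8534)  from 1·(96370,6527) + (29633,2007)
(x₁, y₁) = (126003, 8534);  126003² − 218·8534² = 1 ✓

126003 8534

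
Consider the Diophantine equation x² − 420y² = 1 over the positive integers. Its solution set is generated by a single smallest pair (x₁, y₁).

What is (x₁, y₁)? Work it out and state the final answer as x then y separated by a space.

√420 = [20; 2,40, …], period ℓ=2 (even) → k=1
step 0: (20, 1)  from 20·(1,0) + (0,1)
step 1: (41, 2)  from 2·(20,1) + (1,0)
(x₁, y₁) = (41, 2);  41² − 420·2² = 1 ✓

41 2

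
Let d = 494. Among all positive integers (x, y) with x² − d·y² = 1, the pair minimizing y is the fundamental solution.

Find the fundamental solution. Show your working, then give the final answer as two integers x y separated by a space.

d=494: √d = [22; 4,2,2,1,2,1,2,2,4,44] (ℓ=10, even), read p_9/q_9
k=0  a_k=22  p_k/q_k = 22/1
…
k=5  a_k=2  p_k/q_k = 1867/84
…
k=7  a_k=2  p_k/q_k = 6979/314
k=8  a_k=2  p_k/q_k = 16514/743
k=9  a_k=4  p_k/q_k = 73035/3286
fundamental: x₁=73035, y₁=3286  (since 5334111225 − 494·10797796 = 1)

73035 3286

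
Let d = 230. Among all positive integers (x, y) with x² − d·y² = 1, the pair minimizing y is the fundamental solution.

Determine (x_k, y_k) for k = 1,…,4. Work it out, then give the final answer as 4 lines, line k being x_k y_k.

√230 → a₀=15, period (6,30); ℓ=2 even so k=1
a_0=15:  p_0=15·1+0=15,  q_0=15·0+1=1
a_1=6:  p_1=6·15+1=91,  q_1=6·1+0=6
→ (91, 6).  Check: 91²=8281, 230·6²=8280, difference 1.
k=2:  x_2 = 91·91+230·6·6 = 16561,  y_2 = 91·6+6·91 = 1092
k=3:  x_3 = 91·16561+230·6·1092 = 3014011,  y_3 = 91·1092+6·16561 = 198738
k=4:  x_4 = 91·3014011+230·6·198738 = 548533441,  y_4 = 91·198738+6·3014011 = 36169224

91 6
16561 1092
3014011 198738
548533441 36169224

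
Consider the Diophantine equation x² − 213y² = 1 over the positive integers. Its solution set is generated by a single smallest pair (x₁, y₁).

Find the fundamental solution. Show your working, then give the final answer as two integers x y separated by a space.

194399 13320

√213 = [14; 1,1,2,6,1,8,1,6,2,1,1,28, …], period ℓ=12 (even) → k=11
k=0  a_k=14  p_k/q_k = 14/1
k=1  a_k=1  p_k/q_k = 15/1
…
k=3  a_k=2  p_k/q_k = 73/5
k=4  a_k=6  p_k/q_k = 467/32
…
k=6  a_k=8  p_k/q_k = 4787/328
k=7  a_k=1  p_k/q_k = 5327/365
…
k=9  a_k=2  p_k/q_k = 78825/5401
k=10  a_k=1  p_k/q_k = 115574/7919
k=11  a_k=1  p_k/q_k = 194399/13320
→ (194399, 13320).  Check: 194399²=37790971201, 213·13320²=37790971200, difference 1.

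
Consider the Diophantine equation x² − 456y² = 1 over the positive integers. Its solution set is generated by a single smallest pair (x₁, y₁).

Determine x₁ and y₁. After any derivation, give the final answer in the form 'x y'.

1025 48

√456 → a₀=21, period (2,1,4,1,2,42); ℓ=6 even so k=5
k=0  a_k=21  p_k/q_k = 21/1
k=1  a_k=2  p_k/q_k = 43/2
k=2  a_k=1  p_k/q_k = 64/3
…
k=4  a_k=1  p_k/q_k = 363/17
k=5  a_k=2  p_k/q_k = 1025/48
→ (1025, 48).  Check: 1025²=1050625, 456·48²=1050624, difference 1.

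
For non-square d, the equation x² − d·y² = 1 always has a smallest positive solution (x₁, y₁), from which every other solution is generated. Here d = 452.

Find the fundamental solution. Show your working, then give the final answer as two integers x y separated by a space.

1204353 56648

√452 → a₀=21, period (3,1,5,3,10,3,5,1,3,42); ℓ=10 even so k=9
step 0: (21, 1)  from 21·(1,0) + (0,1)
step 1: (64, 3)  from 3·(21,1) + (1,0)
step 2: (85, 4)  from 1·(64,3) + (21,1)
step 3: (489, 23)  from 5·(85,4) + (64,3)
step 4: (1552, 73)  from 3·(489,23) + (85,4)
step 5: (16009, 753)  from 10·(1552,73) + (489,23)
step 6: (49579, 2332)  from 3·(16009,753) + (1552,73)
…
step 8: (313483, 14745)  from 1·(263904,12413) + (49579,2332)
step 9: (1204353, 56648)  from 3·(313483,14745) + (263904,12413)
→ (1204353, 56648).  Check: 1204353²=1450466148609, 452·56648²=1450466148608, difference 1.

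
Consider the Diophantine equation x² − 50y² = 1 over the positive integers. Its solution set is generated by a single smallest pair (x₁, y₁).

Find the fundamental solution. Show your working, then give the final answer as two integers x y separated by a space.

√50 → a₀=7, period (14); ℓ=1 odd so k=1
step 0: (7, 1)  from 7·(1,0) + (0,1)
step 1: (99, 14)  from 14·(7,1) + (1,0)
fundamental: x₁=99, y₁=14  (since 9801 − 50·196 = 1)

99 14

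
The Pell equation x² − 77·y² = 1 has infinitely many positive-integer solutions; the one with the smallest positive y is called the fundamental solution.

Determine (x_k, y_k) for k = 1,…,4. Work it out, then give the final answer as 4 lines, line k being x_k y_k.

351 40
246401 28080
172973151 19712120
121426905601 13837880160

[8; 1,3,2,3,1,16] for √77; ℓ=6 ⇒ convergent index 5
a_0=8:  p_0=8·1+0=8,  q_0=8·0+1=1
…
a_2=3:  p_2=3·9+8=35,  q_2=3·1+1=4
…
a_4=3:  p_4=3·79+35=272,  q_4=3·9+4=31
a_5=1:  p_5=1·272+79=351,  q_5=1·31+9=40
→ (351, 40).  Check: 351²=123201, 77·40²=123200, difference 1.
(351+40√77)^2 = 246401 + 28080√77
(351+40√77)^3 = 172973151 + 19712120√77
(351+40√77)^4 = 121426905601 + 13837880160√77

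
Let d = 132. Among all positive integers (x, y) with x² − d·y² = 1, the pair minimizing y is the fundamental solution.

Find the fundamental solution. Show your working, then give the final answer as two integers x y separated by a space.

23 2

[11; 2,22] for √132; ℓ=2 ⇒ convergent index 1
i=0: a=11 ⇒ p=11, q=1
i=1: a=2 ⇒ p=23, q=2
→ (23, 2).  Check: 23²=529, 132·2²=528, difference 1.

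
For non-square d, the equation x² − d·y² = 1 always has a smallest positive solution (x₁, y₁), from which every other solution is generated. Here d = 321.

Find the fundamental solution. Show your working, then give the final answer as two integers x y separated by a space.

215 12

√321 → a₀=17, period (1,10,1,34); ℓ=4 even so k=3
step 0: (17, 1)  from 17·(1,0) + (0,1)
…
step 2: (197, 11)  from 10·(18,1) + (17,1)
step 3: (215, 12)  from 1·(197,11) + (18,1)
fundamental: x₁=215, y₁=12  (since 46225 − 321·144 = 1)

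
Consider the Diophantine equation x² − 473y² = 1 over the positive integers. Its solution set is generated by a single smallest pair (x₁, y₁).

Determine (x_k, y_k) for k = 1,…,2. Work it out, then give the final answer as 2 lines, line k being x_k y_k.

87 4
15137 696

[21; 1,2,1,42] for √473; ℓ=4 ⇒ convergent index 3
a_0=21:  p_0=21·1+0=21,  q_0=21·0+1=1
a_1=1:  p_1=1·21+1=22,  q_1=1·1+0=1
a_2=2:  p_2=2·22+21=65,  q_2=2·1+1=3
a_3=1:  p_3=1·65+22=87,  q_3=1·3+1=4
→ (87, 4).  Check: 87²=7569, 473·4²=7568, difference 1.
(x_2, y_2) = (87·87 + 473·4·4, 87·4 + 4·87) = (15137, 696)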